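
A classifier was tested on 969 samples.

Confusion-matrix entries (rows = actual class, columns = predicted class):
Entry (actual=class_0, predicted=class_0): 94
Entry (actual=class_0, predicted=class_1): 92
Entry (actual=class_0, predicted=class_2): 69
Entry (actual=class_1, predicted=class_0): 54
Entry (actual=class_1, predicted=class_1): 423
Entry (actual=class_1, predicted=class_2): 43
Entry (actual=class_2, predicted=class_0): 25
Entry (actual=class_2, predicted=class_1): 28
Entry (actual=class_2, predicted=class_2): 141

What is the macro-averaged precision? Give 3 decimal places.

Per-class precision (TP/(TP+FP)):
  class_0: TP=94, FP=54+25=79 → 94/173 = 0.5434
  class_1: TP=423, FP=92+28=120 → 423/543 = 0.7790
  class_2: TP=141, FP=69+43=112 → 141/253 = 0.5573
Macro-precision = mean = (0.5434 + 0.7790 + 0.5573) / 3 = 0.627

0.627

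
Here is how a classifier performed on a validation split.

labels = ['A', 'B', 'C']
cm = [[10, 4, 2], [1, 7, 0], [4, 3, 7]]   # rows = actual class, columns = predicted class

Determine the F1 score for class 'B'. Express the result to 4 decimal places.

0.6364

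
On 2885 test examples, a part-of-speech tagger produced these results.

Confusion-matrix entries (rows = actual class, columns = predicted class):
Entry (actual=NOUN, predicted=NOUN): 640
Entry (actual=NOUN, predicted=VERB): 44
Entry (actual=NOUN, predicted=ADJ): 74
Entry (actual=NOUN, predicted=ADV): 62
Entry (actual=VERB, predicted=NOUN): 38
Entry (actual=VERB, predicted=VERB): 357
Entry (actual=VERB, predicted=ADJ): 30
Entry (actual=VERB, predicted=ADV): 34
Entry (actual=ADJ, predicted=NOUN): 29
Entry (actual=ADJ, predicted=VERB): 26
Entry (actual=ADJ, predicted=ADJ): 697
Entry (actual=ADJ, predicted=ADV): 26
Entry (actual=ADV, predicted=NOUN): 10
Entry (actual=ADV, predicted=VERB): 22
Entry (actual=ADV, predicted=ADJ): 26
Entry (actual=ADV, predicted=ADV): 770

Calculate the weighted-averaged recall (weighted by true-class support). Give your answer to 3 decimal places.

Per-class recall (TP/(TP+FN)):
  NOUN: TP=640, FN=44+74+62=180 → 640/820 = 0.7805
  VERB: TP=357, FN=38+30+34=102 → 357/459 = 0.7778
  ADJ: TP=697, FN=29+26+26=81 → 697/778 = 0.8959
  ADV: TP=770, FN=10+22+26=58 → 770/828 = 0.9300
Weighted-recall = Σ (supportᵢ/N)·recallᵢ with N=2885: (820/2885)·0.7805 + (459/2885)·0.7778 + (778/2885)·0.8959 + (828/2885)·0.9300 = 0.854

0.854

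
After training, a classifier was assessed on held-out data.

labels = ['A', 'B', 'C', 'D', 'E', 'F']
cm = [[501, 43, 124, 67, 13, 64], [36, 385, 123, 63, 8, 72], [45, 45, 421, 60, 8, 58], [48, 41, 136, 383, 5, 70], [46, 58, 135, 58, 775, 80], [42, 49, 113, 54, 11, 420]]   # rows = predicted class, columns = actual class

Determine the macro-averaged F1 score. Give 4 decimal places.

Per-class F1 score (2·TP/(2·TP+FP+FN)):
  A: TP=501, FP=43+124+67+13+64=311, FN=36+45+48+46+42=217 → 1002/1530 = 0.65490
  B: TP=385, FP=36+123+63+8+72=302, FN=43+45+41+58+49=236 → 770/1308 = 0.58869
  C: TP=421, FP=45+45+60+8+58=216, FN=124+123+136+135+113=631 → 842/1689 = 0.49852
  D: TP=383, FP=48+41+136+5+70=300, FN=67+63+60+58+54=302 → 766/1368 = 0.55994
  E: TP=775, FP=46+58+135+58+80=377, FN=13+8+8+5+11=45 → 1550/1972 = 0.78600
  F: TP=420, FP=42+49+113+54+11=269, FN=64+72+58+70+80=344 → 840/1453 = 0.57811
Macro-F1 score = mean = (0.65490 + 0.58869 + 0.49852 + 0.55994 + 0.78600 + 0.57811) / 6 = 0.6110

0.6110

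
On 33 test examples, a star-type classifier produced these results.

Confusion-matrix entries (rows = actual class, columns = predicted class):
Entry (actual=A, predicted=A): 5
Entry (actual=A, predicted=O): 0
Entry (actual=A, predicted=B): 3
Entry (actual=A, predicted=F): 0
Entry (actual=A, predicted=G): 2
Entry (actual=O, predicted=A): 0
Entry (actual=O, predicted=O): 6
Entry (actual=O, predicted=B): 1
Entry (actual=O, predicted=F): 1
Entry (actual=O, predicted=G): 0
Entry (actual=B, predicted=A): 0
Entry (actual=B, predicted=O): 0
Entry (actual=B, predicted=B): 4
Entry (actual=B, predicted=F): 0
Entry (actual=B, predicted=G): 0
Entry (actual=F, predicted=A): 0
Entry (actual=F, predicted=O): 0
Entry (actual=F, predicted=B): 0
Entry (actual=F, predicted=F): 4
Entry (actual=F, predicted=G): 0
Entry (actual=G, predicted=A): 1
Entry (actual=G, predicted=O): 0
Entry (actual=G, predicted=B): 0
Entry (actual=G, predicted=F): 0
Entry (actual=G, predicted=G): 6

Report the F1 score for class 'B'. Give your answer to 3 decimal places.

Take TP from the diagonal, FP from the rest of the 'B' prediction marginal, FN from the rest of the 'B' actual marginal.
F1 score = 2·TP/(2·TP+FP+FN).
B: TP=4, FP=3+1+0+0=4, FN=0+0+0+0=0 → 8/12 = 0.6667

0.667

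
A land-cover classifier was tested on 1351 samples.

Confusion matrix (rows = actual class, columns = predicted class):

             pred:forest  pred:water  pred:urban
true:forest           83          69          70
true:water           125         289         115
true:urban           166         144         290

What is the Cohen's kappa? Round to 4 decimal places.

Observed agreement pₒ = trace/N = 662/1351 = 0.49001
Expected agreement pₑ = Σ (rowᵢ·colᵢ)/N² = (222·374 + 529·502 + 600·475)/1351² = 0.34713
κ = (pₒ − pₑ)/(1 − pₑ) = (0.49001 − 0.34713)/(1 − 0.34713) = 0.2188

0.2188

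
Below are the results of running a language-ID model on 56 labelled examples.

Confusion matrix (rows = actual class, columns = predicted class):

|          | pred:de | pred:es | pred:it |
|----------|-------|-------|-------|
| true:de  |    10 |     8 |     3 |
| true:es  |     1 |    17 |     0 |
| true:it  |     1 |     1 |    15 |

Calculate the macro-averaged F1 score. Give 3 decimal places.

0.745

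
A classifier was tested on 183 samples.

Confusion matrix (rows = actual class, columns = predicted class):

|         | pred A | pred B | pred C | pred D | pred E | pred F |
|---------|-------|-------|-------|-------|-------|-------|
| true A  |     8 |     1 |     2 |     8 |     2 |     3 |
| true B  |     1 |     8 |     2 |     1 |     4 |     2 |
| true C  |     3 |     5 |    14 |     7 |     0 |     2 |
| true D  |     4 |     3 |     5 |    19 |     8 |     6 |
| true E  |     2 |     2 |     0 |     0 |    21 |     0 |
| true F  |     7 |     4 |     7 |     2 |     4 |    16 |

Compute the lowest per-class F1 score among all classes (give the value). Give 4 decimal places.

0.3265

Per-class F1 score (2·TP/(2·TP+FP+FN)):
  A: TP=8, FP=1+3+4+2+7=17, FN=1+2+8+2+3=16 → 16/49 = 0.32653
  B: TP=8, FP=1+5+3+2+4=15, FN=1+2+1+4+2=10 → 16/41 = 0.39024
  C: TP=14, FP=2+2+5+0+7=16, FN=3+5+7+0+2=17 → 28/61 = 0.45902
  D: TP=19, FP=8+1+7+0+2=18, FN=4+3+5+8+6=26 → 38/82 = 0.46341
  E: TP=21, FP=2+4+0+8+4=18, FN=2+2+0+0+0=4 → 42/64 = 0.65625
  F: TP=16, FP=3+2+2+6+0=13, FN=7+4+7+2+4=24 → 32/69 = 0.46377
Lowest is class 'A' with F1 score = 0.3265.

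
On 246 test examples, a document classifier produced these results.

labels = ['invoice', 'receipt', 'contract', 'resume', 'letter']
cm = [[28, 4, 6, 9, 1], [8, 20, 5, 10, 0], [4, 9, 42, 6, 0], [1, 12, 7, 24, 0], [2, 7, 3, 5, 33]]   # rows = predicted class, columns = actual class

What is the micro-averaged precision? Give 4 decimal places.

0.5976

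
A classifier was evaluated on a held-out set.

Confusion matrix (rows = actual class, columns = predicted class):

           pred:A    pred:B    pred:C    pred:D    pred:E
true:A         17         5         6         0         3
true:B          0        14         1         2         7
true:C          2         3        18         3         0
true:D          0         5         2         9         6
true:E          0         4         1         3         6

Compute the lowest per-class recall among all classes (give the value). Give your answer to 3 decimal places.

Per-class recall (TP/(TP+FN)):
  A: TP=17, FN=5+6+0+3=14 → 17/31 = 0.5484
  B: TP=14, FN=0+1+2+7=10 → 14/24 = 0.5833
  C: TP=18, FN=2+3+3+0=8 → 18/26 = 0.6923
  D: TP=9, FN=0+5+2+6=13 → 9/22 = 0.4091
  E: TP=6, FN=0+4+1+3=8 → 6/14 = 0.4286
Lowest is class 'D' with recall = 0.409.

0.409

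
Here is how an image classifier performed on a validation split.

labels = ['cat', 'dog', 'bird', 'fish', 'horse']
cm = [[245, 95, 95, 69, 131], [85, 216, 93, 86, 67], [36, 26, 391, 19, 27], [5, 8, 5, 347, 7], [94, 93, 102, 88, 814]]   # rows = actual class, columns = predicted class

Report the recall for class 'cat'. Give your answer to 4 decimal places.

0.3858

Take TP from the diagonal, FP from the rest of the 'cat' prediction marginal, FN from the rest of the 'cat' actual marginal.
recall = TP/(TP+FN).
cat: TP=245, FN=95+95+69+131=390 → 245/635 = 0.38583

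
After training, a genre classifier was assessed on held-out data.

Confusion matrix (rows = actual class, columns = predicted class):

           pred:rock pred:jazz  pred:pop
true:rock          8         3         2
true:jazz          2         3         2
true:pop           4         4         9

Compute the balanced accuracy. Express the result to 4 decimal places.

0.5245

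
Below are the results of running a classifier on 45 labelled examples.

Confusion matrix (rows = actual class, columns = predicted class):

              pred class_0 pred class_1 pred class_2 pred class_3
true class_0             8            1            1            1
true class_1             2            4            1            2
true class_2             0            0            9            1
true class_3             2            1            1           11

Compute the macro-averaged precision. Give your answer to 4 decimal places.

0.7042

Per-class precision (TP/(TP+FP)):
  class_0: TP=8, FP=2+0+2=4 → 8/12 = 0.66667
  class_1: TP=4, FP=1+0+1=2 → 4/6 = 0.66667
  class_2: TP=9, FP=1+1+1=3 → 9/12 = 0.75000
  class_3: TP=11, FP=1+2+1=4 → 11/15 = 0.73333
Macro-precision = mean = (0.66667 + 0.66667 + 0.75000 + 0.73333) / 4 = 0.7042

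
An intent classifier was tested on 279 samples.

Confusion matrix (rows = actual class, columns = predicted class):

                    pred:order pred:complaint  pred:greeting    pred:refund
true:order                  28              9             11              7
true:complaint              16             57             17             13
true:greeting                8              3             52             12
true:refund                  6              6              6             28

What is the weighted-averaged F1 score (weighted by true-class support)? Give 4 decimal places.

Per-class F1 score (2·TP/(2·TP+FP+FN)):
  order: TP=28, FP=16+8+6=30, FN=9+11+7=27 → 56/113 = 0.49558
  complaint: TP=57, FP=9+3+6=18, FN=16+17+13=46 → 114/178 = 0.64045
  greeting: TP=52, FP=11+17+6=34, FN=8+3+12=23 → 104/161 = 0.64596
  refund: TP=28, FP=7+13+12=32, FN=6+6+6=18 → 56/106 = 0.52830
Weighted-F1 score = Σ (supportᵢ/N)·F1 scoreᵢ with N=279: (55/279)·0.49558 + (103/279)·0.64045 + (75/279)·0.64596 + (46/279)·0.52830 = 0.5949

0.5949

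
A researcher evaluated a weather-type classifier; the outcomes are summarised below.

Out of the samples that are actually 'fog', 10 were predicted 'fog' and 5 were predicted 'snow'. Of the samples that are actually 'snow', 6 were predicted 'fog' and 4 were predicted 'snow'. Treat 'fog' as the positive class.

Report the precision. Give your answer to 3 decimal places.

0.625

Precision = TP/(TP+FP) = 10/(10+6) = 10/16 = 0.625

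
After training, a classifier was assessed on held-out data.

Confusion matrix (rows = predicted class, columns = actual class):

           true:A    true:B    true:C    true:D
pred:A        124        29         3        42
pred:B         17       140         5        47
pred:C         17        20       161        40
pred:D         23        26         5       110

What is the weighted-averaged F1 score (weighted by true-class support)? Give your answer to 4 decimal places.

Per-class F1 score (2·TP/(2·TP+FP+FN)):
  A: TP=124, FP=29+3+42=74, FN=17+17+23=57 → 248/379 = 0.65435
  B: TP=140, FP=17+5+47=69, FN=29+20+26=75 → 280/424 = 0.66038
  C: TP=161, FP=17+20+40=77, FN=3+5+5=13 → 322/412 = 0.78155
  D: TP=110, FP=23+26+5=54, FN=42+47+40=129 → 220/403 = 0.54591
Weighted-F1 score = Σ (supportᵢ/N)·F1 scoreᵢ with N=809: (181/809)·0.65435 + (215/809)·0.66038 + (174/809)·0.78155 + (239/809)·0.54591 = 0.6513

0.6513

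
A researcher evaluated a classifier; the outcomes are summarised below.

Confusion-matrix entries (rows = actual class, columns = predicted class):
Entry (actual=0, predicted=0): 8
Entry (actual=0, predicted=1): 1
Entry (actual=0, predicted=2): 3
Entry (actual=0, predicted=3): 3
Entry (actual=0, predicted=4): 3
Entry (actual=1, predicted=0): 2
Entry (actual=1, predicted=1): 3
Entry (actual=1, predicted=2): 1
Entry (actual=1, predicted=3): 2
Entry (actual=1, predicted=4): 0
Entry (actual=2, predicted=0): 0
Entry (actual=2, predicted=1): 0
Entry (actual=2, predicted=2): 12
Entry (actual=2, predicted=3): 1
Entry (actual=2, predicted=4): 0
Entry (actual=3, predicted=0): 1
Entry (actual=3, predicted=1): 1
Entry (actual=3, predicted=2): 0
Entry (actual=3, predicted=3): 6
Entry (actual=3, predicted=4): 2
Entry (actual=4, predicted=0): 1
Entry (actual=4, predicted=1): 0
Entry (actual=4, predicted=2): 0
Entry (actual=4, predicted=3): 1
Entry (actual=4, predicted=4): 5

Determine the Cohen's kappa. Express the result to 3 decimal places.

0.502

Observed agreement pₒ = trace/N = 34/56 = 0.6071
Expected agreement pₑ = Σ (rowᵢ·colᵢ)/N² = (18·12 + 8·5 + 13·16 + 10·13 + 7·10)/56² = 0.2117
κ = (pₒ − pₑ)/(1 − pₑ) = (0.6071 − 0.2117)/(1 − 0.2117) = 0.502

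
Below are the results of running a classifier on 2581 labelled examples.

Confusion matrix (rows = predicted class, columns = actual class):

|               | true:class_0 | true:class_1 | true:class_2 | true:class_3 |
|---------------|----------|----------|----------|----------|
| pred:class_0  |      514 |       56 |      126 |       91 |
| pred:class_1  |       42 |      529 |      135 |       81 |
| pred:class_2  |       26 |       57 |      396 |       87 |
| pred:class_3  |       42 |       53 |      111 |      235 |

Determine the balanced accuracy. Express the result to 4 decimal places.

0.6441

Balanced accuracy = mean of per-class recall.
  class_0: recall = 514/624 = 0.82372
  class_1: recall = 529/695 = 0.76115
  class_2: recall = 396/768 = 0.51563
  class_3: recall = 235/494 = 0.47571
Mean = (0.82372 + 0.76115 + 0.51563 + 0.47571) / 4 = 0.6441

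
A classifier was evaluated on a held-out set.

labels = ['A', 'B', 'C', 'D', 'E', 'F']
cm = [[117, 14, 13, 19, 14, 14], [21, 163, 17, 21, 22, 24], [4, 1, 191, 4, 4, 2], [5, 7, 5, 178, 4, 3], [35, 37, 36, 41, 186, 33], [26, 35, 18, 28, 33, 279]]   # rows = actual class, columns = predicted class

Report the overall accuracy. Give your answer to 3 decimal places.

Accuracy = trace / total = (117+163+191+178+186+279=1114) / 1654 = 1114/1654 = 0.674

0.674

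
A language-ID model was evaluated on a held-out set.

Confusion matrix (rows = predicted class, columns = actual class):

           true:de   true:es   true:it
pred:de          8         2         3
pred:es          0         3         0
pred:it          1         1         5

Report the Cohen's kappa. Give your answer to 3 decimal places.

Observed agreement pₒ = trace/N = 16/23 = 0.6957
Expected agreement pₑ = Σ (rowᵢ·colᵢ)/N² = (9·13 + 6·3 + 8·7)/23² = 0.3611
κ = (pₒ − pₑ)/(1 − pₑ) = (0.6957 − 0.3611)/(1 − 0.3611) = 0.524

0.524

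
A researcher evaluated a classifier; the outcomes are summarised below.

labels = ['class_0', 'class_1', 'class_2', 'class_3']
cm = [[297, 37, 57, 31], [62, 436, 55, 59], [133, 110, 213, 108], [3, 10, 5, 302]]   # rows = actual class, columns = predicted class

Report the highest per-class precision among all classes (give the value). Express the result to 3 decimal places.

Per-class precision (TP/(TP+FP)):
  class_0: TP=297, FP=62+133+3=198 → 297/495 = 0.6000
  class_1: TP=436, FP=37+110+10=157 → 436/593 = 0.7352
  class_2: TP=213, FP=57+55+5=117 → 213/330 = 0.6455
  class_3: TP=302, FP=31+59+108=198 → 302/500 = 0.6040
Highest is class 'class_1' with precision = 0.735.

0.735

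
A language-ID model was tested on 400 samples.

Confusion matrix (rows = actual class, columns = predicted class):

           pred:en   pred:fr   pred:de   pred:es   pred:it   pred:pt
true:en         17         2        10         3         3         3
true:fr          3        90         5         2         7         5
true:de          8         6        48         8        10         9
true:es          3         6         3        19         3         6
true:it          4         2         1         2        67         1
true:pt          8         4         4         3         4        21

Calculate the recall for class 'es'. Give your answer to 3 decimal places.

0.475

One-vs-rest for 'es': TP = diagonal; FP = other classes predicted 'es'; FN = 'es' predicted as other.
recall = TP/(TP+FN).
es: TP=19, FN=3+6+3+3+6=21 → 19/40 = 0.4750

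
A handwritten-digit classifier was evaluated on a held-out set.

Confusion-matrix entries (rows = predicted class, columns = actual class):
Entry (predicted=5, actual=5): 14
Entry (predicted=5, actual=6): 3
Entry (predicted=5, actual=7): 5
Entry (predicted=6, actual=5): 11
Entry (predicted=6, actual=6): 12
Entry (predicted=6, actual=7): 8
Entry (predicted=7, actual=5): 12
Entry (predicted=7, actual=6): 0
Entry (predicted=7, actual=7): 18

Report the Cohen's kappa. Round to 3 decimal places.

Observed agreement pₒ = trace/N = 44/83 = 0.5301
Expected agreement pₑ = Σ (rowᵢ·colᵢ)/N² = (37·22 + 15·31 + 31·30)/83² = 0.3207
κ = (pₒ − pₑ)/(1 − pₑ) = (0.5301 − 0.3207)/(1 − 0.3207) = 0.308

0.308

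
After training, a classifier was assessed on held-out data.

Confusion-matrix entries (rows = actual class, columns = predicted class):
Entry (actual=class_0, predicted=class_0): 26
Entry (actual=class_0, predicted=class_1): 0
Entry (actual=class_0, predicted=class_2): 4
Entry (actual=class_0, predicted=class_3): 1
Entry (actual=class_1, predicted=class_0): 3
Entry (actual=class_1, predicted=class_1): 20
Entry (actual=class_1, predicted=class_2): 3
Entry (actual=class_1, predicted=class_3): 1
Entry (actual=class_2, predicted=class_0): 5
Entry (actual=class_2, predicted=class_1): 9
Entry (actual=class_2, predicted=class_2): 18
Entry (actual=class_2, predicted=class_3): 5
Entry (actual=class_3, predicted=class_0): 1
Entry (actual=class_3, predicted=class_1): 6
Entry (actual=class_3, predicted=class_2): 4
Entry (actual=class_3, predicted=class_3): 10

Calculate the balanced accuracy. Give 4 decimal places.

0.6355

Balanced accuracy = mean of per-class recall.
  class_0: recall = 26/31 = 0.83871
  class_1: recall = 20/27 = 0.74074
  class_2: recall = 18/37 = 0.48649
  class_3: recall = 10/21 = 0.47619
Mean = (0.83871 + 0.74074 + 0.48649 + 0.47619) / 4 = 0.6355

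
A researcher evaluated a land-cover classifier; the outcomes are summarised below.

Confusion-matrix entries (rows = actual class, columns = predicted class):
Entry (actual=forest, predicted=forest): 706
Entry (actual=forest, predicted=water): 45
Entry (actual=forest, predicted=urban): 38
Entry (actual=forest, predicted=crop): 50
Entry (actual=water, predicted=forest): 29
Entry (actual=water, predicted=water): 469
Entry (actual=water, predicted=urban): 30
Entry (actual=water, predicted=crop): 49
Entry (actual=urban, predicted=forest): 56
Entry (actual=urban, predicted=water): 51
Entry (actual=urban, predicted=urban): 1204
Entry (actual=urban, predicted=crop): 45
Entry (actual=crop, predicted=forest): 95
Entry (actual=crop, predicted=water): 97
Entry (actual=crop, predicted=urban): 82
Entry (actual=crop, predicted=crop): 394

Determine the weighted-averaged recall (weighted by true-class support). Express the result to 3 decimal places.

0.806

Per-class recall (TP/(TP+FN)):
  forest: TP=706, FN=45+38+50=133 → 706/839 = 0.8415
  water: TP=469, FN=29+30+49=108 → 469/577 = 0.8128
  urban: TP=1204, FN=56+51+45=152 → 1204/1356 = 0.8879
  crop: TP=394, FN=95+97+82=274 → 394/668 = 0.5898
Weighted-recall = Σ (supportᵢ/N)·recallᵢ with N=3440: (839/3440)·0.8415 + (577/3440)·0.8128 + (1356/3440)·0.8879 + (668/3440)·0.5898 = 0.806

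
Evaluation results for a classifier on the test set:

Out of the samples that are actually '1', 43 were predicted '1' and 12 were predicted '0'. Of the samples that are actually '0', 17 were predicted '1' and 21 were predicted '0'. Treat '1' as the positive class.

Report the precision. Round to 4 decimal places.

0.7167

Precision = TP/(TP+FP) = 43/(43+17) = 43/60 = 0.7167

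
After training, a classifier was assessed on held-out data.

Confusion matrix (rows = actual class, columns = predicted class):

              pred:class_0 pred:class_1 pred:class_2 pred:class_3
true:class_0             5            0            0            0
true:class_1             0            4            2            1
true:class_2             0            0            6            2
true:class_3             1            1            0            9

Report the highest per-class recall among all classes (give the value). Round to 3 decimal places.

1.000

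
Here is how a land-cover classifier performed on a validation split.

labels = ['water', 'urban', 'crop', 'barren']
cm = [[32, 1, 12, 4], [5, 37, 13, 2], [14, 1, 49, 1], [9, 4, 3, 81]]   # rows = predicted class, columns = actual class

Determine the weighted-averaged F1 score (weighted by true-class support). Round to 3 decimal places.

Per-class F1 score (2·TP/(2·TP+FP+FN)):
  water: TP=32, FP=1+12+4=17, FN=5+14+9=28 → 64/109 = 0.5872
  urban: TP=37, FP=5+13+2=20, FN=1+1+4=6 → 74/100 = 0.7400
  crop: TP=49, FP=14+1+1=16, FN=12+13+3=28 → 98/142 = 0.6901
  barren: TP=81, FP=9+4+3=16, FN=4+2+1=7 → 162/185 = 0.8757
Weighted-F1 score = Σ (supportᵢ/N)·F1 scoreᵢ with N=268: (60/268)·0.5872 + (43/268)·0.7400 + (77/268)·0.6901 + (88/268)·0.8757 = 0.736

0.736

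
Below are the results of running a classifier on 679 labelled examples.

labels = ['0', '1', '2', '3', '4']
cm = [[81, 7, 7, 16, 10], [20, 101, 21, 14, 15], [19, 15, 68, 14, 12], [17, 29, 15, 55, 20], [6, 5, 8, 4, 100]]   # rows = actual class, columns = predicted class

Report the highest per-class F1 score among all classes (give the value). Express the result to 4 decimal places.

0.7143

Per-class F1 score (2·TP/(2·TP+FP+FN)):
  0: TP=81, FP=20+19+17+6=62, FN=7+7+16+10=40 → 162/264 = 0.61364
  1: TP=101, FP=7+15+29+5=56, FN=20+21+14+15=70 → 202/328 = 0.61585
  2: TP=68, FP=7+21+15+8=51, FN=19+15+14+12=60 → 136/247 = 0.55061
  3: TP=55, FP=16+14+14+4=48, FN=17+29+15+20=81 → 110/239 = 0.46025
  4: TP=100, FP=10+15+12+20=57, FN=6+5+8+4=23 → 200/280 = 0.71429
Highest is class '4' with F1 score = 0.7143.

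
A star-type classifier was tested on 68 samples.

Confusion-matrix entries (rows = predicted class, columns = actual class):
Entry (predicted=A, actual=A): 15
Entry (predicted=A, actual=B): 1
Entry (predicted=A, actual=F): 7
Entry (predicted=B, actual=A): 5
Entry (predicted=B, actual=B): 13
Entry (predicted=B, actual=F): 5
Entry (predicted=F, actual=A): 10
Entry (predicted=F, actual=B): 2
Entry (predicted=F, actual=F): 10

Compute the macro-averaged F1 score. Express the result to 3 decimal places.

Per-class F1 score (2·TP/(2·TP+FP+FN)):
  A: TP=15, FP=1+7=8, FN=5+10=15 → 30/53 = 0.5660
  B: TP=13, FP=5+5=10, FN=1+2=3 → 26/39 = 0.6667
  F: TP=10, FP=10+2=12, FN=7+5=12 → 20/44 = 0.4545
Macro-F1 score = mean = (0.5660 + 0.6667 + 0.4545) / 3 = 0.562

0.562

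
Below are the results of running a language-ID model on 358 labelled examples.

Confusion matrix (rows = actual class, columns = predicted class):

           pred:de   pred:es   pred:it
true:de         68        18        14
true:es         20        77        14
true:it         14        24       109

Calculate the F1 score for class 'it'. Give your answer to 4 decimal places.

0.7676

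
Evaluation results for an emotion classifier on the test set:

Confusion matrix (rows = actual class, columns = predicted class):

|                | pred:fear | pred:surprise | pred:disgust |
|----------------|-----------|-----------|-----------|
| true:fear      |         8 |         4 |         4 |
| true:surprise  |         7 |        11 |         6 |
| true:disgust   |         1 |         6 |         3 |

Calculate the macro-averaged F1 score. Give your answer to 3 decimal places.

Per-class F1 score (2·TP/(2·TP+FP+FN)):
  fear: TP=8, FP=7+1=8, FN=4+4=8 → 16/32 = 0.5000
  surprise: TP=11, FP=4+6=10, FN=7+6=13 → 22/45 = 0.4889
  disgust: TP=3, FP=4+6=10, FN=1+6=7 → 6/23 = 0.2609
Macro-F1 score = mean = (0.5000 + 0.4889 + 0.2609) / 3 = 0.417

0.417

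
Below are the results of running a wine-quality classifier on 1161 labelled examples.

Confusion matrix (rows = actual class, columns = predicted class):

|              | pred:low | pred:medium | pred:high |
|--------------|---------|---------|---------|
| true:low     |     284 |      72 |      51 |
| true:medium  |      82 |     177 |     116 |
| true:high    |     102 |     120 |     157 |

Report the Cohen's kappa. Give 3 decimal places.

0.297

Observed agreement pₒ = trace/N = 618/1161 = 0.5323
Expected agreement pₑ = Σ (rowᵢ·colᵢ)/N² = (407·468 + 375·369 + 379·324)/1161² = 0.3351
κ = (pₒ − pₑ)/(1 − pₑ) = (0.5323 − 0.3351)/(1 − 0.3351) = 0.297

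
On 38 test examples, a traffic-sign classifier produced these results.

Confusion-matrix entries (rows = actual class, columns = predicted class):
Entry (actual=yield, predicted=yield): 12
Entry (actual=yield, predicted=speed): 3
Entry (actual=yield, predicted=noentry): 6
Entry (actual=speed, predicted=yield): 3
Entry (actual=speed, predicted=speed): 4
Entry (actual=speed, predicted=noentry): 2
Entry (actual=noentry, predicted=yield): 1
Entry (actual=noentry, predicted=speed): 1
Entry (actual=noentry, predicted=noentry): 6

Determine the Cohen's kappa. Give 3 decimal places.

Observed agreement pₒ = trace/N = 22/38 = 0.5789
Expected agreement pₑ = Σ (rowᵢ·colᵢ)/N² = (21·16 + 9·8 + 8·14)/38² = 0.3601
κ = (pₒ − pₑ)/(1 − pₑ) = (0.5789 − 0.3601)/(1 − 0.3601) = 0.342

0.342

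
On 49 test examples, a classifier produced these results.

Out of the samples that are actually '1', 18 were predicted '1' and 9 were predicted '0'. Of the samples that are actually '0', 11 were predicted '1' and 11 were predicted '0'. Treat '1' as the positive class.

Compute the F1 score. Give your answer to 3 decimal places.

Precision = TP/(TP+FP) = 18/29 = 0.6207
Recall = TP/(TP+FN) = 18/27 = 0.6667
F1 = 2·TP/(2·TP+FP+FN) = 36/56 = 0.643

0.643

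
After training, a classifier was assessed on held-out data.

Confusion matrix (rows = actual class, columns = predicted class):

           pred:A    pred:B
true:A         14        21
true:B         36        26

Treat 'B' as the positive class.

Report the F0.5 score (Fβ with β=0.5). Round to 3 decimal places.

0.520

Fβ = (1+β²)·TP / ((1+β²)·TP + β²·FN + FP), with β²=1/4
= 1.25·26 / (1.25·26 + 0.25·36 + 21) = 0.520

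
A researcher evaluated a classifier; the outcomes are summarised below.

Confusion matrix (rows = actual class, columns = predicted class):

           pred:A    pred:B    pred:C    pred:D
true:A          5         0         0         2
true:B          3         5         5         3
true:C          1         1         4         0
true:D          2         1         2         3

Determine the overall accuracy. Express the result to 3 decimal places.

0.459

Accuracy = trace / total = (5+5+4+3=17) / 37 = 17/37 = 0.459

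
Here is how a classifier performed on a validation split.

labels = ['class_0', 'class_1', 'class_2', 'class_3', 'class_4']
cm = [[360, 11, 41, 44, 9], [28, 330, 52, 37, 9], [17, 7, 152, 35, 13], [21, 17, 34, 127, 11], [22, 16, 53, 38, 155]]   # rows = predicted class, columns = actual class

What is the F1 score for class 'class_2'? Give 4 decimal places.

0.5468

F1 score = 2·TP/(2·TP+FP+FN).
class_2: TP=152, FP=17+7+35+13=72, FN=41+52+34+53=180 → 304/556 = 0.54676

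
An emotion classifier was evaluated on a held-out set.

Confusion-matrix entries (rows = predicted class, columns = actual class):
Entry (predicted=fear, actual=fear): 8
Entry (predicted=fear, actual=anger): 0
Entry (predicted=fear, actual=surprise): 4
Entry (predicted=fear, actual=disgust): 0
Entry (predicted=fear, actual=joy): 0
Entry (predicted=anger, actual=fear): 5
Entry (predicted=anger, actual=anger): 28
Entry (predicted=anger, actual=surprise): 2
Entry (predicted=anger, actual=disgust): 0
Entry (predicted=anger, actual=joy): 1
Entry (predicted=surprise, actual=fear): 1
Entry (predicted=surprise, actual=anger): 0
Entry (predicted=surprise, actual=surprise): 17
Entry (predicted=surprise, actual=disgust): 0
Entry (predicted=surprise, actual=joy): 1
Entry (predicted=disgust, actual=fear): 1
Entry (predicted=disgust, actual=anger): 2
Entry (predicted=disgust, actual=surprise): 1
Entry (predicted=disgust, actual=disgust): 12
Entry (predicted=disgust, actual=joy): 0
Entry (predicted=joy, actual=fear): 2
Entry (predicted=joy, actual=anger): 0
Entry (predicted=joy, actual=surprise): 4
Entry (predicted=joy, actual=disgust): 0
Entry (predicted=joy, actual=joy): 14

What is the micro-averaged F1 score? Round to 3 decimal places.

Micro-averaging pools counts across classes: ΣTP=79, ΣFP=24, ΣFN=24.
Micro-F1 score = 2·TP/(2·TP+FP+FN) on pooled counts = 0.767 (equals overall accuracy in single-label multiclass).

0.767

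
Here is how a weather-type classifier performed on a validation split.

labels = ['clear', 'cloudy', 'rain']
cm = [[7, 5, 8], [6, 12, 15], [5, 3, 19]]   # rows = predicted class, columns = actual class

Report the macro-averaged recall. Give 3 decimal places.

Per-class recall (TP/(TP+FN)):
  clear: TP=7, FN=6+5=11 → 7/18 = 0.3889
  cloudy: TP=12, FN=5+3=8 → 12/20 = 0.6000
  rain: TP=19, FN=8+15=23 → 19/42 = 0.4524
Macro-recall = mean = (0.3889 + 0.6000 + 0.4524) / 3 = 0.480

0.480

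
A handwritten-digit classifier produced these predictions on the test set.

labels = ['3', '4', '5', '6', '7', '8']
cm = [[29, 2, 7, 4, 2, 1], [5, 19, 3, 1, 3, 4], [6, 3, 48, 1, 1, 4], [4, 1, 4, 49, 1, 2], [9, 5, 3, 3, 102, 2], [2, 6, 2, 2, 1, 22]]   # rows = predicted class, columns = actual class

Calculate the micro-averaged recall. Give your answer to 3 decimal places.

0.741

Micro-averaging pools counts across classes: ΣTP=269, ΣFP=94, ΣFN=94.
Micro-recall = TP/(TP+FN) on pooled counts = 0.741 (equals overall accuracy in single-label multiclass).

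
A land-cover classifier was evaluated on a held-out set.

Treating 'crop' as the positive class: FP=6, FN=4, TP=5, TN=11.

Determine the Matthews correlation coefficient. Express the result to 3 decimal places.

MCC = (TP·TN − FP·FN) / √((TP+FP)(TP+FN)(TN+FP)(TN+FN))
Numerator = 5·11 − 6·4 = 31
Denominator = √(11·9·17·15) = √25245 = 158.8868
MCC = 31 / 158.8868 = 0.195

0.195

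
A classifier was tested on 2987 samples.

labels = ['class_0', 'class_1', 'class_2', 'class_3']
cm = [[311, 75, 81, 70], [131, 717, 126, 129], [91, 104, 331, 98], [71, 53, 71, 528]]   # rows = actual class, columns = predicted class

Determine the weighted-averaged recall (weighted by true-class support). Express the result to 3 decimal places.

0.632

Per-class recall (TP/(TP+FN)):
  class_0: TP=311, FN=75+81+70=226 → 311/537 = 0.5791
  class_1: TP=717, FN=131+126+129=386 → 717/1103 = 0.6500
  class_2: TP=331, FN=91+104+98=293 → 331/624 = 0.5304
  class_3: TP=528, FN=71+53+71=195 → 528/723 = 0.7303
Weighted-recall = Σ (supportᵢ/N)·recallᵢ with N=2987: (537/2987)·0.5791 + (1103/2987)·0.6500 + (624/2987)·0.5304 + (723/2987)·0.7303 = 0.632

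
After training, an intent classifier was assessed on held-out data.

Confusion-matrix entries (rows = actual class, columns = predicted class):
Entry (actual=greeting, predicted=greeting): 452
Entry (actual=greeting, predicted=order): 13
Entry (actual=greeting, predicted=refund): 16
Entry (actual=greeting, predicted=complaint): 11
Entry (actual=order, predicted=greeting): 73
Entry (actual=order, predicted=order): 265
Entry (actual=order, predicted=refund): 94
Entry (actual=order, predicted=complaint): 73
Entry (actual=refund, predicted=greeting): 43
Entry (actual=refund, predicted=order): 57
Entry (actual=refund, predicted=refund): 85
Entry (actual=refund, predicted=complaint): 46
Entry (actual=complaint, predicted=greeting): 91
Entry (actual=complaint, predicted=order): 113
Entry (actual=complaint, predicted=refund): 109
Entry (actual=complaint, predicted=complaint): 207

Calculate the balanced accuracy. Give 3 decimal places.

Balanced accuracy = mean of per-class recall.
  greeting: recall = 452/492 = 0.9187
  order: recall = 265/505 = 0.5248
  refund: recall = 85/231 = 0.3680
  complaint: recall = 207/520 = 0.3981
Mean = (0.9187 + 0.5248 + 0.3680 + 0.3981) / 4 = 0.552

0.552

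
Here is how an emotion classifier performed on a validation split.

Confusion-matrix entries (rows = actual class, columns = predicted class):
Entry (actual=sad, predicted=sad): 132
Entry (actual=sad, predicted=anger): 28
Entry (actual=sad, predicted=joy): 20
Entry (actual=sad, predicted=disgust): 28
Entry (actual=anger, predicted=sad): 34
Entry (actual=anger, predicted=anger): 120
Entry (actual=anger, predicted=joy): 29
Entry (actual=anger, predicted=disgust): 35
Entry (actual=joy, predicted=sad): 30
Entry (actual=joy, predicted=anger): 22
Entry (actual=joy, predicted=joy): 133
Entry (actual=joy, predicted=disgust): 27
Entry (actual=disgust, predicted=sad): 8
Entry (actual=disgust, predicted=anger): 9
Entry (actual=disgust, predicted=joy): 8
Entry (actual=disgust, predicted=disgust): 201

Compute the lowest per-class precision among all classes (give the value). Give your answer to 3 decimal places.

Per-class precision (TP/(TP+FP)):
  sad: TP=132, FP=34+30+8=72 → 132/204 = 0.6471
  anger: TP=120, FP=28+22+9=59 → 120/179 = 0.6704
  joy: TP=133, FP=20+29+8=57 → 133/190 = 0.7000
  disgust: TP=201, FP=28+35+27=90 → 201/291 = 0.6907
Lowest is class 'sad' with precision = 0.647.

0.647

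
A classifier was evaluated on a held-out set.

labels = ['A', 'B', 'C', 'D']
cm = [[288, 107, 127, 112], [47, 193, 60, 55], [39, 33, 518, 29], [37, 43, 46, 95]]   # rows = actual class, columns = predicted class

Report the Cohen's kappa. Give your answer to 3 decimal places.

Observed agreement pₒ = trace/N = 1094/1829 = 0.5981
Expected agreement pₑ = Σ (rowᵢ·colᵢ)/N² = (634·411 + 355·376 + 619·751 + 221·291)/1829² = 0.2760
κ = (pₒ − pₑ)/(1 − pₑ) = (0.5981 − 0.2760)/(1 − 0.2760) = 0.445

0.445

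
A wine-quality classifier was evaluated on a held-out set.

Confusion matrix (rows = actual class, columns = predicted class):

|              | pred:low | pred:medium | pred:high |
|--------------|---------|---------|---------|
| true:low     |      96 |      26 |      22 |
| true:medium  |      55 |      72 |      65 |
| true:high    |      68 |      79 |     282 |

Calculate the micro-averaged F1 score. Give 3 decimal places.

0.588

Micro-averaging pools counts across classes: ΣTP=450, ΣFP=315, ΣFN=315.
Micro-F1 score = 2·TP/(2·TP+FP+FN) on pooled counts = 0.588 (equals overall accuracy in single-label multiclass).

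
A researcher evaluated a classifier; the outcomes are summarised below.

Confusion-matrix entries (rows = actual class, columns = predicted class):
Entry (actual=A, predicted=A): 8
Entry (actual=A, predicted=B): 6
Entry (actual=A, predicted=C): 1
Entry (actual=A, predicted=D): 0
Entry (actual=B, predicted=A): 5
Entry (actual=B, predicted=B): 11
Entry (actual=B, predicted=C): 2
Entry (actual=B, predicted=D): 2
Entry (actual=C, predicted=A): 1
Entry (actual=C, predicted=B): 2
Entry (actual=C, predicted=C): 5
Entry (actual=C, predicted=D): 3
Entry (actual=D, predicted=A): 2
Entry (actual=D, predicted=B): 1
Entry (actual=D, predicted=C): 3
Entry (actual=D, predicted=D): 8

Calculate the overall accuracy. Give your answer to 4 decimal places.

Accuracy = trace / total = (8+11+5+8=32) / 60 = 32/60 = 0.5333

0.5333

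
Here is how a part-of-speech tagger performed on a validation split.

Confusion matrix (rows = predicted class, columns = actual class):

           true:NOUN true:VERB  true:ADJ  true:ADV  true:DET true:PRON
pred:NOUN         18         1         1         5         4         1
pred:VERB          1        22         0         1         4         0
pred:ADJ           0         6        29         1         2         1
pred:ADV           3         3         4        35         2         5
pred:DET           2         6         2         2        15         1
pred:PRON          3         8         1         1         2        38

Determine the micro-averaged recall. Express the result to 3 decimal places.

0.683

Micro-averaging pools counts across classes: ΣTP=157, ΣFP=73, ΣFN=73.
Micro-recall = TP/(TP+FN) on pooled counts = 0.683 (equals overall accuracy in single-label multiclass).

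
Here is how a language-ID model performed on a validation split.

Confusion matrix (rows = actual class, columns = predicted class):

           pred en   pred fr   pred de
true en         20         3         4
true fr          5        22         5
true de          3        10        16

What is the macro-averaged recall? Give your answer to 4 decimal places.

0.6600

Per-class recall (TP/(TP+FN)):
  en: TP=20, FN=3+4=7 → 20/27 = 0.74074
  fr: TP=22, FN=5+5=10 → 22/32 = 0.68750
  de: TP=16, FN=3+10=13 → 16/29 = 0.55172
Macro-recall = mean = (0.74074 + 0.68750 + 0.55172) / 3 = 0.6600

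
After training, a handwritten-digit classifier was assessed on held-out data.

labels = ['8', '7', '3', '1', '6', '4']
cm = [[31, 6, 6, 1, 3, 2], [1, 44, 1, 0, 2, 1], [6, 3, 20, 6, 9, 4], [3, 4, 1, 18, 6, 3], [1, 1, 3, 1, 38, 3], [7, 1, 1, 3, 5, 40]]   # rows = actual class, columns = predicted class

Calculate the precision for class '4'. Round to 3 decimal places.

0.755

Take TP from the diagonal, FP from the rest of the '4' prediction marginal, FN from the rest of the '4' actual marginal.
precision = TP/(TP+FP).
4: TP=40, FP=2+1+4+3+3=13 → 40/53 = 0.7547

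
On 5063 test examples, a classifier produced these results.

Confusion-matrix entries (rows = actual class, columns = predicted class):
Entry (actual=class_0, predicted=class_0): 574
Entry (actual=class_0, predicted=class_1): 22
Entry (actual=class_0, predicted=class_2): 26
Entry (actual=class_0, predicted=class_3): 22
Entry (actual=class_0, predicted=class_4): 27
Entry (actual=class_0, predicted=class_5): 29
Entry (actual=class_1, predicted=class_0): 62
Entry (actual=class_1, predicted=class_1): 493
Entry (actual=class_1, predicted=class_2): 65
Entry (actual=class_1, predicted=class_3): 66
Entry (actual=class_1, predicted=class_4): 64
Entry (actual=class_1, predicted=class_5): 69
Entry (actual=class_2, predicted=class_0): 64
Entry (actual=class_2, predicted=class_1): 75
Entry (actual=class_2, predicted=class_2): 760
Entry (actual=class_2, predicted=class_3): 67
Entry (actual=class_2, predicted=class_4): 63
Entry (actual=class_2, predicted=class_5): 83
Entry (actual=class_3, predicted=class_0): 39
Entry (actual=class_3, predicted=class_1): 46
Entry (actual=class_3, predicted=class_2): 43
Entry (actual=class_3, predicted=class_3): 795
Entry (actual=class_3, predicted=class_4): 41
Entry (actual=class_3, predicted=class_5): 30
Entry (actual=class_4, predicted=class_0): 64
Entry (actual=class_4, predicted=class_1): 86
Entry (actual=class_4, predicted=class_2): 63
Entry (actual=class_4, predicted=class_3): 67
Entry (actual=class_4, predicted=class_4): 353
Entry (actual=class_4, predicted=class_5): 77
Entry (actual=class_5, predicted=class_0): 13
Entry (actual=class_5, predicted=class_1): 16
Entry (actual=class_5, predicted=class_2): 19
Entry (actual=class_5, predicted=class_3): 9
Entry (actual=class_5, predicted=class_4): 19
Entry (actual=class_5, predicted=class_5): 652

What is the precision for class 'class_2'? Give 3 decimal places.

0.779

Treat 'class_2' as positive and all other classes as negative.
precision = TP/(TP+FP).
class_2: TP=760, FP=26+65+43+63+19=216 → 760/976 = 0.7787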